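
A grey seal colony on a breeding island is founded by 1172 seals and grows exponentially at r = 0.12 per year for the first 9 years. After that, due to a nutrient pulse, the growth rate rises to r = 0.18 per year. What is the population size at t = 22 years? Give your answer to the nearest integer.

Phase 1: N(9) = 1172·e^(0.12×9) = 1172·e^1.08 = 3451.16.
Phase 2 runs for 22 − 9 = 13 years at r = 0.18.
N(22) = 3451.16·e^(0.18×13) = 3451.16·e^2.34 = 35827.4.

35827 seals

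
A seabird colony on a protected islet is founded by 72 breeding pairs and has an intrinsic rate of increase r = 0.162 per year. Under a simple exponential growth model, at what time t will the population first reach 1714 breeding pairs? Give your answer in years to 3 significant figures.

19.6 years

Set N₀·e^(rt) = 1714: e^(0.162·t) = 1714/72 = 23.806.
0.162·t = ln(23.806) = 3.1699, so t = 3.1699/0.162 = 19.567.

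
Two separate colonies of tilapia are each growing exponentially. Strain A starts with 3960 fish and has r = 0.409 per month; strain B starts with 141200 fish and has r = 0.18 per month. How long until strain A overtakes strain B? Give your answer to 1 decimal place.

15.6 months

Set 3960·e^(0.409t) = 141200·e^(0.18t).
e^((0.409 − 0.18)t) = 141200/3960 → e^(0.229·t) = 35.657.
0.229·t = ln(35.657) = 3.5739, so t = 3.5739/0.229 = 15.607.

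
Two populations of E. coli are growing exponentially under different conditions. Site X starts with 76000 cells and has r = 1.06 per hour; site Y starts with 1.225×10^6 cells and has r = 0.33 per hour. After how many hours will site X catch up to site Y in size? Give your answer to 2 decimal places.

3.81 hours

Set 76000·e^(1.06t) = 1.225×10^6·e^(0.33t).
e^((1.06 − 0.33)t) = 1.225×10^6/76000 → e^(0.73·t) = 16.118.
0.73·t = ln(16.118) = 2.78, so t = 2.78/0.73 = 3.8082.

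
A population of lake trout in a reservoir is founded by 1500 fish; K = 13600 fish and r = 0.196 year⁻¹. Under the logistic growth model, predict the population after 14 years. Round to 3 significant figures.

A = (K − N₀)/N₀ = (13600 − 1500)/1500 = 8.0667.
N(t) = K/(1 + A·e^(−rt)) = 13600/(1 + 8.0667×e^(−0.196×14)).
e^(−2.744) = 0.064313; denominator = 1 + 8.0667×0.064313 = 1.5188.
N = 13600/1.5188 = 8954.51.

8950 fish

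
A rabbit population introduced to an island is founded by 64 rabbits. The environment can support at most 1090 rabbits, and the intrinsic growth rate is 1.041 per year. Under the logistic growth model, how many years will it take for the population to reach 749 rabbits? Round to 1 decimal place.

A = (K − N₀)/N₀ = (1090 − 64)/64 = 16.031.
Solve 1090/(1 + 16.031·e^(−1.041t)) = 749: 1 + 16.031·e^(−1.041t) = 1.4553, so e^(−1.041t) = 0.0283991.
−1.041·t = ln(0.0283991) = -3.5614, so t = 3.5614/1.041 = 3.4211.

3.4 years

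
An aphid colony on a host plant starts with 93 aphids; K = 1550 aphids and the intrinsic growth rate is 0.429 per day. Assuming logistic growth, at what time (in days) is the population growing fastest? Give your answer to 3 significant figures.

6.41 days

Logistic growth is fastest at N = K/2 = 775.
A = (K − N₀)/N₀ = 15.667. Set K/(1 + A·e^(−rt)) = K/2 → A·e^(−rt) = 1.
e^(−0.429t) = 1/15.667 = 0.0638298, so t = ln(15.667)/0.429 = 2.7515/0.429 = 6.4138.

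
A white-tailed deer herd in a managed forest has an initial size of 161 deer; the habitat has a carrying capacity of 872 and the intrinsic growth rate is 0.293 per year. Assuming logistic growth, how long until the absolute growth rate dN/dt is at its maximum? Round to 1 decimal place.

5.1 years

Logistic growth is fastest at N = K/2 = 436.
A = (K − N₀)/N₀ = 4.4161. Set K/(1 + A·e^(−rt)) = K/2 → A·e^(−rt) = 1.
e^(−0.293t) = 1/4.4161 = 0.226442, so t = ln(4.4161)/0.293 = 1.4853/0.293 = 5.0692.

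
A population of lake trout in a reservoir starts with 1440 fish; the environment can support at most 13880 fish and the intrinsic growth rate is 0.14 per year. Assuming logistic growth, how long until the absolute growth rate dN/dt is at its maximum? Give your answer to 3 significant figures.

Logistic growth is fastest at N = K/2 = 6940.
A = (K − N₀)/N₀ = 8.6389. Set K/(1 + A·e^(−rt)) = K/2 → A·e^(−rt) = 1.
e^(−0.14t) = 1/8.6389 = 0.115756, so t = ln(8.6389)/0.14 = 2.1563/0.14 = 15.402.

15.4 years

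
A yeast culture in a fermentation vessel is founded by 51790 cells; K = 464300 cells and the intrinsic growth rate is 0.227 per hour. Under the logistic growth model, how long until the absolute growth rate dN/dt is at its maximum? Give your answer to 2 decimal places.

9.14 hours

Logistic growth is fastest at N = K/2 = 232150.
A = (K − N₀)/N₀ = 7.9651. Set K/(1 + A·e^(−rt)) = K/2 → A·e^(−rt) = 1.
e^(−0.227t) = 1/7.9651 = 0.125548, so t = ln(7.9651)/0.227 = 2.0751/0.227 = 9.1412.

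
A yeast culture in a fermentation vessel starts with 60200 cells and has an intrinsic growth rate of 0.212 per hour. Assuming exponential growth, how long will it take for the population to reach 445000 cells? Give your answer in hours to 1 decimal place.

9.4 hours

Set N₀·e^(rt) = 445000: e^(0.212·t) = 445000/60200 = 7.392.
0.212·t = ln(7.392) = 2.0004, so t = 2.0004/0.212 = 9.4359.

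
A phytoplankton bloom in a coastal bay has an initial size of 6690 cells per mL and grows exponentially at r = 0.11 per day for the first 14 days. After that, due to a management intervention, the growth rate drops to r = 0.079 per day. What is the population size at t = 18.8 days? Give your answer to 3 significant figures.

Phase 1: N(14) = 6690·e^(0.11×14) = 6690·e^1.54 = 31206.1.
Phase 2 runs for 18.8 − 14 = 4.8 days at r = 0.079.
N(18.8) = 31206.1·e^(0.079×4.8) = 31206.1·e^0.3792 = 45595.7.

45600 cells per mL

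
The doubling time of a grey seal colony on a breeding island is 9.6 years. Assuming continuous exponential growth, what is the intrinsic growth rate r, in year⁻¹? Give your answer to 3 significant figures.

r = ln(2)/t_d = 0.6931/9.6 = 0.072203.

0.0722 per year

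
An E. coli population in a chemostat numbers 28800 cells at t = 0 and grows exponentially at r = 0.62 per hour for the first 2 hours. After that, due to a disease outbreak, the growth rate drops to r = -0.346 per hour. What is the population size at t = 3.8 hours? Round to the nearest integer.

Phase 1: N(2) = 28800·e^(0.62×2) = 28800·e^1.24 = 99521.7.
Phase 2 runs for 3.8 − 2 = 1.8 hours at r = -0.346.
N(3.8) = 99521.7·e^(-0.346×1.8) = 99521.7·e^-0.6228 = 53387.4.

53387 cells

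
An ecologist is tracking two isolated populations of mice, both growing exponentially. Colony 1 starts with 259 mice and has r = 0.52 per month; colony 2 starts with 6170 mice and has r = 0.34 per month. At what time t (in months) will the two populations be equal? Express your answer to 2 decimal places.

17.61 months

Set 259·e^(0.52t) = 6170·e^(0.34t).
e^((0.52 − 0.34)t) = 6170/259 → e^(0.18·t) = 23.822.
0.18·t = ln(23.822) = 3.1706, so t = 3.1706/0.18 = 17.615.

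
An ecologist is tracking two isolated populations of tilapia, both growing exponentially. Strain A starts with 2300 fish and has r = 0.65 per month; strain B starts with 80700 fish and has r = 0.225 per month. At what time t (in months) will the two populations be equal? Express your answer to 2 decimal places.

8.37 months

Set 2300·e^(0.65t) = 80700·e^(0.225t).
e^((0.65 − 0.225)t) = 80700/2300 → e^(0.425·t) = 35.087.
0.425·t = ln(35.087) = 3.5578, so t = 3.5578/0.425 = 8.3714.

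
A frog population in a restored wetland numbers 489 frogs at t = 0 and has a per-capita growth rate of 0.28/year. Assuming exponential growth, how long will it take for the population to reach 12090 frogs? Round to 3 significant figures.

11.5 years

Set N₀·e^(rt) = 12090: e^(0.28·t) = 12090/489 = 24.724.
0.28·t = ln(24.724) = 3.2078, so t = 3.2078/0.28 = 11.456.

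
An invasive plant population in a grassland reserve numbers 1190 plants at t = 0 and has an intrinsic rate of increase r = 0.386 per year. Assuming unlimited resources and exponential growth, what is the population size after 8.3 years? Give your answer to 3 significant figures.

29300 plants

N(t) = N₀·e^(rt) = 1190 × e^(0.386×8.3) = 1190 × e^3.204.
e^3.204 ≈ 24.626, so N ≈ 1190 × 24.626 = 29304.9.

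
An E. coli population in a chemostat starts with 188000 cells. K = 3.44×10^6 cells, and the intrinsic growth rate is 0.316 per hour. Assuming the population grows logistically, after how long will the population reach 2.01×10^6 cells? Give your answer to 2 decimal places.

10.10 hours

A = (K − N₀)/N₀ = (3.44×10^6 − 188000)/188000 = 17.298.
Solve 3.44×10^6/(1 + 17.298·e^(−0.316t)) = 2.01×10^6: 1 + 17.298·e^(−0.316t) = 1.7114, so e^(−0.316t) = 0.0411289.
−0.316·t = ln(0.0411289) = -3.191, so t = 3.191/0.316 = 10.098.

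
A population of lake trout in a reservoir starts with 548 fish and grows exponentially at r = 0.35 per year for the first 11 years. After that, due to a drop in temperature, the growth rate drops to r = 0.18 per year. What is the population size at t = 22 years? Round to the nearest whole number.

186517 fish

Phase 1: N(11) = 548·e^(0.35×11) = 548·e^3.85 = 25752.2.
Phase 2 runs for 22 − 11 = 11 years at r = 0.18.
N(22) = 25752.2·e^(0.18×11) = 25752.2·e^1.98 = 186517.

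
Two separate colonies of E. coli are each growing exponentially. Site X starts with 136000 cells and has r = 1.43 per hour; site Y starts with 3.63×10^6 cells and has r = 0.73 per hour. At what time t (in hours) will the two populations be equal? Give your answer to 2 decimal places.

Set 136000·e^(1.43t) = 3.63×10^6·e^(0.73t).
e^((1.43 − 0.73)t) = 3.63×10^6/136000 → e^(0.7·t) = 26.691.
0.7·t = ln(26.691) = 3.2843, so t = 3.2843/0.7 = 4.6919.

4.69 hours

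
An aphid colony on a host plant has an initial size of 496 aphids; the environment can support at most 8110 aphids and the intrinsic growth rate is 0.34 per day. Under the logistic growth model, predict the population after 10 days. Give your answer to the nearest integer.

5363 aphids

A = (K − N₀)/N₀ = (8110 − 496)/496 = 15.351.
N(t) = K/(1 + A·e^(−rt)) = 8110/(1 + 15.351×e^(−0.34×10)).
e^(−3.4) = 0.033373; denominator = 1 + 15.351×0.033373 = 1.5123.
N = 8110/1.5123 = 5362.67.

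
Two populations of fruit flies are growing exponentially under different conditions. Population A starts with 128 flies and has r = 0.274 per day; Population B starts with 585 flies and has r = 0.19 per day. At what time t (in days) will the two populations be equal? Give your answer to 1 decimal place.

Set 128·e^(0.274t) = 585·e^(0.19t).
e^((0.274 − 0.19)t) = 585/128 → e^(0.084·t) = 4.5703.
0.084·t = ln(4.5703) = 1.5196, so t = 1.5196/0.084 = 18.09.

18.1 days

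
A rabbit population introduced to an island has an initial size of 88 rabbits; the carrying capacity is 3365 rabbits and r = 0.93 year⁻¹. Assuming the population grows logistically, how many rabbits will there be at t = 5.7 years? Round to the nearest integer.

A = (K − N₀)/N₀ = (3365 − 88)/88 = 37.239.
N(t) = K/(1 + A·e^(−rt)) = 3365/(1 + 37.239×e^(−0.93×5.7)).
e^(−5.301) = 0.0049866; denominator = 1 + 37.239×0.0049866 = 1.1857.
N = 3365/1.1857 = 2838.

2838 rabbits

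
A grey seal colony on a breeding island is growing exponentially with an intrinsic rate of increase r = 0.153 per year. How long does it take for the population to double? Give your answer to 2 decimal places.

4.53 years

Doubling time t_d = ln(2)/r = 0.6931/0.153 = 4.5304.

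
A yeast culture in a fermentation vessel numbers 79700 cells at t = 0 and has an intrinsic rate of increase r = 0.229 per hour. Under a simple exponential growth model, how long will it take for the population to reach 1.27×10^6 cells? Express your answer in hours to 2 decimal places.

12.09 hours

Set N₀·e^(rt) = 1.27×10^6: e^(0.229·t) = 1.27×10^6/79700 = 15.935.
0.229·t = ln(15.935) = 2.7685, so t = 2.7685/0.229 = 12.09.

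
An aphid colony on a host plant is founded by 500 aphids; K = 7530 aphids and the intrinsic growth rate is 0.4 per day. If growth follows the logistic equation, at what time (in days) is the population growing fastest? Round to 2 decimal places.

Logistic growth is fastest at N = K/2 = 3765.
A = (K − N₀)/N₀ = 14.06. Set K/(1 + A·e^(−rt)) = K/2 → A·e^(−rt) = 1.
e^(−0.4t) = 1/14.06 = 0.0711238, so t = ln(14.06)/0.4 = 2.6433/0.4 = 6.6083.

6.61 days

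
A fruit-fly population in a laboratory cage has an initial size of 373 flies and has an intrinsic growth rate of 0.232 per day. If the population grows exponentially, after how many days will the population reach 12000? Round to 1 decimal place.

15.0 days

Set N₀·e^(rt) = 12000: e^(0.232·t) = 12000/373 = 32.172.
0.232·t = ln(32.172) = 3.4711, so t = 3.4711/0.232 = 14.962.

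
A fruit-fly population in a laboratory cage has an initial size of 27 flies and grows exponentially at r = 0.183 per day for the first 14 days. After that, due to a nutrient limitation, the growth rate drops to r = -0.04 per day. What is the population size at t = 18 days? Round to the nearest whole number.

298 flies

Phase 1: N(14) = 27·e^(0.183×14) = 27·e^2.562 = 349.966.
Phase 2 runs for 18 − 14 = 4 days at r = -0.04.
N(18) = 349.966·e^(-0.04×4) = 349.966·e^-0.16 = 298.222.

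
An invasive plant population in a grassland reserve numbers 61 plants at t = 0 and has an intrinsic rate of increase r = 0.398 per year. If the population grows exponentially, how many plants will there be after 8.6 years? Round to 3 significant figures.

1870 plants

N(t) = N₀·e^(rt) = 61 × e^(0.398×8.6) = 61 × e^3.423.
e^3.423 ≈ 30.655, so N ≈ 61 × 30.655 = 1869.96.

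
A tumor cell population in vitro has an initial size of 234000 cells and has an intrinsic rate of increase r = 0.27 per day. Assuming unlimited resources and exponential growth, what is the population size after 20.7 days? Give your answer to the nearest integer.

62587516 cells

N(t) = N₀·e^(rt) = 234000 × e^(0.27×20.7) = 234000 × e^5.589.
e^5.589 ≈ 267.47, so N ≈ 234000 × 267.47 = 6.258752×10^7.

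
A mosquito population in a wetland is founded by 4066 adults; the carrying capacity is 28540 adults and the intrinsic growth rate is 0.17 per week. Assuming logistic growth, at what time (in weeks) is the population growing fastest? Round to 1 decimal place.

10.6 weeks

Logistic growth is fastest at N = K/2 = 14270.
A = (K − N₀)/N₀ = 6.0192. Set K/(1 + A·e^(−rt)) = K/2 → A·e^(−rt) = 1.
e^(−0.17t) = 1/6.0192 = 0.166135, so t = ln(6.0192)/0.17 = 1.795/0.17 = 10.559.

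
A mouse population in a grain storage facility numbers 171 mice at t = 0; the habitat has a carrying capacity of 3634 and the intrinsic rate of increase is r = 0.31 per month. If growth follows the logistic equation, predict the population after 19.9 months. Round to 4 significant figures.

3486 mice

A = (K − N₀)/N₀ = (3634 − 171)/171 = 20.251.
N(t) = K/(1 + A·e^(−rt)) = 3634/(1 + 20.251×e^(−0.31×19.9)).
e^(−6.169) = 0.0020933; denominator = 1 + 20.251×0.0020933 = 1.0424.
N = 3634/1.0424 = 3486.21.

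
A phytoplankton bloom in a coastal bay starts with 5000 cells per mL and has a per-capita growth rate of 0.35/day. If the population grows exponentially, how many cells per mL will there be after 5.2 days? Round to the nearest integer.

30859 cells per mL

N(t) = N₀·e^(rt) = 5000 × e^(0.35×5.2) = 5000 × e^1.82.
e^1.82 ≈ 6.1719, so N ≈ 5000 × 6.1719 = 30859.3.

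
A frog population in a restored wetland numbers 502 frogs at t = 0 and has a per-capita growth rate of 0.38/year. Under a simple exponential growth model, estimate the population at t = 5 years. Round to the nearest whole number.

N(t) = N₀·e^(rt) = 502 × e^(0.38×5) = 502 × e^1.9.
e^1.9 ≈ 6.6859, so N ≈ 502 × 6.6859 = 3356.32.

3356 frogs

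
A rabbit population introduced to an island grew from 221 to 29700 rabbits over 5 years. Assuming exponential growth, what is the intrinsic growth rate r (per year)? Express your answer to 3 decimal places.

0.980 per year

From N(t) = N₀·e^(rt): e^(r·5) = 29700/221 = 134.39.
r·5 = ln(134.39) = 4.9007, so r = 4.9007/5 = 0.98015.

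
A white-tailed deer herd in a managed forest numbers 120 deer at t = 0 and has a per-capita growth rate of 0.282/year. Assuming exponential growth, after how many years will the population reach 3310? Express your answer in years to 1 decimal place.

11.8 years

Set N₀·e^(rt) = 3310: e^(0.282·t) = 3310/120 = 27.583.
0.282·t = ln(27.583) = 3.3172, so t = 3.3172/0.282 = 11.763.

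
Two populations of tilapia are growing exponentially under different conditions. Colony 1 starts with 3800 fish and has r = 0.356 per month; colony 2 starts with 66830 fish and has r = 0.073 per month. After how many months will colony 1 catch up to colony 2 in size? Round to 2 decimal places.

Set 3800·e^(0.356t) = 66830·e^(0.073t).
e^((0.356 − 0.073)t) = 66830/3800 → e^(0.283·t) = 17.587.
0.283·t = ln(17.587) = 2.8672, so t = 2.8672/0.283 = 10.131.

10.13 months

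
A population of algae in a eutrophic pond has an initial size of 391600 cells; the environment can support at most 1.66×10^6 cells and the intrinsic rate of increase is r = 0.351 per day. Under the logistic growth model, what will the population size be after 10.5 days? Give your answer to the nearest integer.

A = (K − N₀)/N₀ = (1.66×10^6 − 391600)/391600 = 3.239.
N(t) = K/(1 + A·e^(−rt)) = 1.66×10^6/(1 + 3.239×e^(−0.351×10.5)).
e^(−3.685) = 0.025085; denominator = 1 + 3.239×0.025085 = 1.0812.
N = 1.66×10^6/1.0812 = 1.535261×10^6.

1535261 cells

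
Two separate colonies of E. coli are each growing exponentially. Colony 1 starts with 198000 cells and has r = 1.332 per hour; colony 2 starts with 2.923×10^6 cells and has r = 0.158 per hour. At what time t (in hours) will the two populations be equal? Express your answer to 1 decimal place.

Set 198000·e^(1.332t) = 2.923×10^6·e^(0.158t).
e^((1.332 − 0.158)t) = 2.923×10^6/198000 → e^(1.174·t) = 14.763.
1.174·t = ln(14.763) = 2.6921, so t = 2.6921/1.174 = 2.2931.

2.3 hours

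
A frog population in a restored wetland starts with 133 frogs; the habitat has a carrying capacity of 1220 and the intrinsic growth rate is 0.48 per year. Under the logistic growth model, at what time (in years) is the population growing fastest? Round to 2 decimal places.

Logistic growth is fastest at N = K/2 = 610.
A = (K − N₀)/N₀ = 8.1729. Set K/(1 + A·e^(−rt)) = K/2 → A·e^(−rt) = 1.
e^(−0.48t) = 1/8.1729 = 0.122355, so t = ln(8.1729)/0.48 = 2.1008/0.48 = 4.3767.

4.38 years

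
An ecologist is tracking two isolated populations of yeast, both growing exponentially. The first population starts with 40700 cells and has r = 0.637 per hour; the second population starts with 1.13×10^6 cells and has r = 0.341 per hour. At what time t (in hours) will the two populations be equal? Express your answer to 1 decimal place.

11.2 hours

Set 40700·e^(0.637t) = 1.13×10^6·e^(0.341t).
e^((0.637 − 0.341)t) = 1.13×10^6/40700 → e^(0.296·t) = 27.764.
0.296·t = ln(27.764) = 3.3237, so t = 3.3237/0.296 = 11.229.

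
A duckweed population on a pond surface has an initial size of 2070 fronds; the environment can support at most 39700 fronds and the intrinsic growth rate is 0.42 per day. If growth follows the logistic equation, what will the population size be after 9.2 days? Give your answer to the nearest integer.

28738 fronds

A = (K − N₀)/N₀ = (39700 − 2070)/2070 = 18.179.
N(t) = K/(1 + A·e^(−rt)) = 39700/(1 + 18.179×e^(−0.42×9.2)).
e^(−3.864) = 0.020984; denominator = 1 + 18.179×0.020984 = 1.3815.
N = 39700/1.3815 = 28737.7.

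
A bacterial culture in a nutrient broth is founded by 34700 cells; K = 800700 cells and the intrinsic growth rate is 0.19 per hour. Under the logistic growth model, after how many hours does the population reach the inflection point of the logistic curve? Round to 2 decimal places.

Logistic growth is fastest at N = K/2 = 400350.
A = (K − N₀)/N₀ = 22.075. Set K/(1 + A·e^(−rt)) = K/2 → A·e^(−rt) = 1.
e^(−0.19t) = 1/22.075 = 0.0453003, so t = ln(22.075)/0.19 = 3.0944/0.19 = 16.287.

16.29 hours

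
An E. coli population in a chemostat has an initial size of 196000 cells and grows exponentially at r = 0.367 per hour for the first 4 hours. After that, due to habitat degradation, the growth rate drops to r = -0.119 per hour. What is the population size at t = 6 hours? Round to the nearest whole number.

Phase 1: N(4) = 196000·e^(0.367×4) = 196000·e^1.468 = 850747.
Phase 2 runs for 6 − 4 = 2 hours at r = -0.119.
N(6) = 850747·e^(-0.119×2) = 850747·e^-0.238 = 670561.

670561 cells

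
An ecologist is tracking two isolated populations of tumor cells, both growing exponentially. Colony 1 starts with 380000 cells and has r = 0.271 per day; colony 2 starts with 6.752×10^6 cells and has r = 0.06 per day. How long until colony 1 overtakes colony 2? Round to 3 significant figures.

13.6 days

Set 380000·e^(0.271t) = 6.752×10^6·e^(0.06t).
e^((0.271 − 0.06)t) = 6.752×10^6/380000 → e^(0.211·t) = 17.768.
0.211·t = ln(17.768) = 2.8774, so t = 2.8774/0.211 = 13.637.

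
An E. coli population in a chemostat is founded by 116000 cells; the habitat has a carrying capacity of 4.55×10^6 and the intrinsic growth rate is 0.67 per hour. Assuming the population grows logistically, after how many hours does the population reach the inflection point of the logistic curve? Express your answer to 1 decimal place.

5.4 hours

Logistic growth is fastest at N = K/2 = 2.275×10^6.
A = (K − N₀)/N₀ = 38.224. Set K/(1 + A·e^(−rt)) = K/2 → A·e^(−rt) = 1.
e^(−0.67t) = 1/38.224 = 0.0261615, so t = ln(38.224)/0.67 = 3.6435/0.67 = 5.438.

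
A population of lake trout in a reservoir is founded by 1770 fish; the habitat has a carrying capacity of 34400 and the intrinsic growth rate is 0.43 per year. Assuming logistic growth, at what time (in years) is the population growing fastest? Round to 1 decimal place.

Logistic growth is fastest at N = K/2 = 17200.
A = (K − N₀)/N₀ = 18.435. Set K/(1 + A·e^(−rt)) = K/2 → A·e^(−rt) = 1.
e^(−0.43t) = 1/18.435 = 0.0542446, so t = ln(18.435)/0.43 = 2.9143/0.43 = 6.7773.

6.8 years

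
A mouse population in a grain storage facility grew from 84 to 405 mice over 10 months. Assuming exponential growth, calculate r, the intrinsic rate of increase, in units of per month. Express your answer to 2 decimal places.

0.16 per month

From N(t) = N₀·e^(rt): e^(r·10) = 405/84 = 4.8214.
r·10 = ln(4.8214) = 1.5731, so r = 1.5731/10 = 0.15731.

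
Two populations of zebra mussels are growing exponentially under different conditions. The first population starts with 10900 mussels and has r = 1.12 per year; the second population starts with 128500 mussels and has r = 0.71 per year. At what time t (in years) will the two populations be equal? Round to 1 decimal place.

6.0 years

Set 10900·e^(1.12t) = 128500·e^(0.71t).
e^((1.12 − 0.71)t) = 128500/10900 → e^(0.41·t) = 11.789.
0.41·t = ln(11.789) = 2.4672, so t = 2.4672/0.41 = 6.0175.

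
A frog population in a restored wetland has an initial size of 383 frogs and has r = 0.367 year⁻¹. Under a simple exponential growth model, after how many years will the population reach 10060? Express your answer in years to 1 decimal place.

Set N₀·e^(rt) = 10060: e^(0.367·t) = 10060/383 = 26.266.
0.367·t = ln(26.266) = 3.2683, so t = 3.2683/0.367 = 8.9054.

8.9 years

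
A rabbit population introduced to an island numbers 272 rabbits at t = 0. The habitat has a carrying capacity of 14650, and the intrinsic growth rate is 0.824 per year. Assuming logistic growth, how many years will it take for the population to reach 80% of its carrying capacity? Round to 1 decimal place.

A = (K − N₀)/N₀ = (14650 − 272)/272 = 52.86.
Solve 14650/(1 + 52.86·e^(−0.824t)) = 11720: 1 + 52.86·e^(−0.824t) = 1.25, so e^(−0.824t) = 0.00472945.
−0.824·t = ln(0.00472945) = -5.3539, so t = 5.3539/0.824 = 6.4975.

6.5 years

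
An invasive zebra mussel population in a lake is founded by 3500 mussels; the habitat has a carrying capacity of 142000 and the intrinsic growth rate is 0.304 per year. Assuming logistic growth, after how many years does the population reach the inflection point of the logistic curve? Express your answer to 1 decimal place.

Logistic growth is fastest at N = K/2 = 71000.
A = (K − N₀)/N₀ = 39.571. Set K/(1 + A·e^(−rt)) = K/2 → A·e^(−rt) = 1.
e^(−0.304t) = 1/39.571 = 0.0252708, so t = ln(39.571)/0.304 = 3.6781/0.304 = 12.099.

12.1 years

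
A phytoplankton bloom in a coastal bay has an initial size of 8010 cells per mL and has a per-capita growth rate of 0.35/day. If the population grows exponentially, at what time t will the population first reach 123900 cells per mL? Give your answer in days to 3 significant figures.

7.83 days

Set N₀·e^(rt) = 123900: e^(0.35·t) = 123900/8010 = 15.468.
0.35·t = ln(15.468) = 2.7388, so t = 2.7388/0.35 = 7.8251.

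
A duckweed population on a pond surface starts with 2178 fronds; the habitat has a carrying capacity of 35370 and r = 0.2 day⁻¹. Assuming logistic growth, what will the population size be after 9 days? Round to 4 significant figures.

A = (K − N₀)/N₀ = (35370 − 2178)/2178 = 15.24.
N(t) = K/(1 + A·e^(−rt)) = 35370/(1 + 15.24×e^(−0.2×9)).
e^(−1.8) = 0.1653; denominator = 1 + 15.24×0.1653 = 3.5191.
N = 35370/3.5191 = 10050.9.

10050 fronds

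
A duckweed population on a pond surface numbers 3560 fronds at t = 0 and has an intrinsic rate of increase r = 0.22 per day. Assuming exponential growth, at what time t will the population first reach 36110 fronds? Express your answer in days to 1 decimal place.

Set N₀·e^(rt) = 36110: e^(0.22·t) = 36110/3560 = 10.143.
0.22·t = ln(10.143) = 2.3168, so t = 2.3168/0.22 = 10.531.

10.5 days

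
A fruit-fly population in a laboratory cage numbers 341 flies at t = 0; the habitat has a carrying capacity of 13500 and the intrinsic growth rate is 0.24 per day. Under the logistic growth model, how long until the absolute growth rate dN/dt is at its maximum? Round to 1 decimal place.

Logistic growth is fastest at N = K/2 = 6750.
A = (K − N₀)/N₀ = 38.589. Set K/(1 + A·e^(−rt)) = K/2 → A·e^(−rt) = 1.
e^(−0.24t) = 1/38.589 = 0.0259138, so t = ln(38.589)/0.24 = 3.653/0.24 = 15.221.

15.2 days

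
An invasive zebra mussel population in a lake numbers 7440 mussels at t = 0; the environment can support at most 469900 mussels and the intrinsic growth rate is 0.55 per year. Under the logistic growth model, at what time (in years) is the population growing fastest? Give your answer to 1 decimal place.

Logistic growth is fastest at N = K/2 = 234950.
A = (K − N₀)/N₀ = 62.159. Set K/(1 + A·e^(−rt)) = K/2 → A·e^(−rt) = 1.
e^(−0.55t) = 1/62.159 = 0.0160879, so t = ln(62.159)/0.55 = 4.1297/0.55 = 7.5085.

7.5 years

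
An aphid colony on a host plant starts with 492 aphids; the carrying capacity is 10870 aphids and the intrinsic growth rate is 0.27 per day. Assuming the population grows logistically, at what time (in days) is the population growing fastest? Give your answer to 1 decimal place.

Logistic growth is fastest at N = K/2 = 5435.
A = (K − N₀)/N₀ = 21.093. Set K/(1 + A·e^(−rt)) = K/2 → A·e^(−rt) = 1.
e^(−0.27t) = 1/21.093 = 0.047408, so t = ln(21.093)/0.27 = 3.049/0.27 = 11.292.

11.3 days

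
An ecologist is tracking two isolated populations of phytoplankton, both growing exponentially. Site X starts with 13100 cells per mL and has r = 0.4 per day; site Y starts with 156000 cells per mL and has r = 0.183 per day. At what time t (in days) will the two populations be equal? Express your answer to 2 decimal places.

11.42 days

Set 13100·e^(0.4t) = 156000·e^(0.183t).
e^((0.4 − 0.183)t) = 156000/13100 → e^(0.217·t) = 11.908.
0.217·t = ln(11.908) = 2.4772, so t = 2.4772/0.217 = 11.416.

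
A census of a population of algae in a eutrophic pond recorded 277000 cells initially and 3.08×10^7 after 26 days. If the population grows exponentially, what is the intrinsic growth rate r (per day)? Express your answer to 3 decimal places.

From N(t) = N₀·e^(rt): e^(r·26) = 3.08×10^7/277000 = 111.19.
r·26 = ln(111.19) = 4.7113, so r = 4.7113/26 = 0.1812.

0.181 per day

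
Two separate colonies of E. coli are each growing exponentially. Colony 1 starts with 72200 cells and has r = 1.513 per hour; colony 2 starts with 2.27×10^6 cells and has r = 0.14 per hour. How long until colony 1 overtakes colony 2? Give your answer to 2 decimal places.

2.51 hours

Set 72200·e^(1.513t) = 2.27×10^6·e^(0.14t).
e^((1.513 − 0.14)t) = 2.27×10^6/72200 → e^(1.373·t) = 31.44.
1.373·t = ln(31.44) = 3.4481, so t = 3.4481/1.373 = 2.5114.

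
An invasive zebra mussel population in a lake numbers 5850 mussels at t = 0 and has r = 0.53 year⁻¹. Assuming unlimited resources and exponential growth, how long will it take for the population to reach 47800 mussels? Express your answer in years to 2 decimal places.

3.96 years

Set N₀·e^(rt) = 47800: e^(0.53·t) = 47800/5850 = 8.1709.
0.53·t = ln(8.1709) = 2.1006, so t = 2.1006/0.53 = 3.9634.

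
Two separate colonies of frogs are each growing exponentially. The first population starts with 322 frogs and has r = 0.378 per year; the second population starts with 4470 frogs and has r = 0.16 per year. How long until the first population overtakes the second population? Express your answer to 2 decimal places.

Set 322·e^(0.378t) = 4470·e^(0.16t).
e^((0.378 − 0.16)t) = 4470/322 → e^(0.218·t) = 13.882.
0.218·t = ln(13.882) = 2.6306, so t = 2.6306/0.218 = 12.067.

12.07 years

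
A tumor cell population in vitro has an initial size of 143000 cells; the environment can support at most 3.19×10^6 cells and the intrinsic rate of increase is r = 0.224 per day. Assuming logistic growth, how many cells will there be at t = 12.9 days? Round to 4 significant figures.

1460000 cells

A = (K − N₀)/N₀ = (3.19×10^6 − 143000)/143000 = 21.308.
N(t) = K/(1 + A·e^(−rt)) = 3.19×10^6/(1 + 21.308×e^(−0.224×12.9)).
e^(−2.89) = 0.055598; denominator = 1 + 21.308×0.055598 = 2.1847.
N = 3.19×10^6/2.1847 = 1.460172×10^6.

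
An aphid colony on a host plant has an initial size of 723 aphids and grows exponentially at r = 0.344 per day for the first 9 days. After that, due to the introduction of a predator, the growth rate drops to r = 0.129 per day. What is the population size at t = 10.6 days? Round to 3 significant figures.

Phase 1: N(9) = 723·e^(0.344×9) = 723·e^3.096 = 15985.1.
Phase 2 runs for 10.6 − 9 = 1.6 days at r = 0.129.
N(10.6) = 15985.1·e^(0.129×1.6) = 15985.1·e^0.2064 = 19649.5.

19600 aphids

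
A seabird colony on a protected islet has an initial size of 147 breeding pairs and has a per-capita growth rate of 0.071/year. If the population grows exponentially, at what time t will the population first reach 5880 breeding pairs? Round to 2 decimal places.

Set N₀·e^(rt) = 5880: e^(0.071·t) = 5880/147 = 40.
0.071·t = ln(40) = 3.6889, so t = 3.6889/0.071 = 51.956.

51.96 years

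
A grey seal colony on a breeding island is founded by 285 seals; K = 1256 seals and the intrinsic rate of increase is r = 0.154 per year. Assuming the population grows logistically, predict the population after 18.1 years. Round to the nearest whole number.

1038 seals

A = (K − N₀)/N₀ = (1256 − 285)/285 = 3.407.
N(t) = K/(1 + A·e^(−rt)) = 1256/(1 + 3.407×e^(−0.154×18.1)).
e^(−2.787) = 0.061581; denominator = 1 + 3.407×0.061581 = 1.2098.
N = 1256/1.2098 = 1038.18.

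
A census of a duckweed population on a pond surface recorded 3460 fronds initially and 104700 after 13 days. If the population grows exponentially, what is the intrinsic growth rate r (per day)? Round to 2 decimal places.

From N(t) = N₀·e^(rt): e^(r·13) = 104700/3460 = 30.26.
r·13 = ln(30.26) = 3.4098, so r = 3.4098/13 = 0.26229.

0.26 per day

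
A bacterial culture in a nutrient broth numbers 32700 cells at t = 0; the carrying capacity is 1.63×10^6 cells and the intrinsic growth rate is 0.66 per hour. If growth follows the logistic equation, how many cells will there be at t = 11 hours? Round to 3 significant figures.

1580000 cells

A = (K − N₀)/N₀ = (1.63×10^6 − 32700)/32700 = 48.847.
N(t) = K/(1 + A·e^(−rt)) = 1.63×10^6/(1 + 48.847×e^(−0.66×11)).
e^(−7.26) = 0.00070311; denominator = 1 + 48.847×0.00070311 = 1.0343.
N = 1.63×10^6/1.0343 = 1.575877×10^6.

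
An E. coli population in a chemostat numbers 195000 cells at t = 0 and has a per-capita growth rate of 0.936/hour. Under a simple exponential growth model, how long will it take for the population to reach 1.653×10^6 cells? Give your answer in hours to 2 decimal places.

2.28 hours

Set N₀·e^(rt) = 1.653×10^6: e^(0.936·t) = 1.653×10^6/195000 = 8.4769.
0.936·t = ln(8.4769) = 2.1373, so t = 2.1373/0.936 = 2.2835.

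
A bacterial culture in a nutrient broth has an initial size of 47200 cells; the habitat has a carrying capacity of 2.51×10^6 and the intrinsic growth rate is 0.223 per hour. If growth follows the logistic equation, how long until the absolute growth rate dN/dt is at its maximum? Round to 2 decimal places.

17.73 hours

Logistic growth is fastest at N = K/2 = 1.255×10^6.
A = (K − N₀)/N₀ = 52.178. Set K/(1 + A·e^(−rt)) = K/2 → A·e^(−rt) = 1.
e^(−0.223t) = 1/52.178 = 0.0191652, so t = ln(52.178)/0.223 = 3.9547/0.223 = 17.734.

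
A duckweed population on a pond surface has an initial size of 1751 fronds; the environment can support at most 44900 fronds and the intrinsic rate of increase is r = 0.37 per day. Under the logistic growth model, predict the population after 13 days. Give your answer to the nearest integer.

A = (K − N₀)/N₀ = (44900 − 1751)/1751 = 24.642.
N(t) = K/(1 + A·e^(−rt)) = 44900/(1 + 24.642×e^(−0.37×13)).
e^(−4.81) = 0.0081479; denominator = 1 + 24.642×0.0081479 = 1.2008.
N = 44900/1.2008 = 37392.3.

37392 fronds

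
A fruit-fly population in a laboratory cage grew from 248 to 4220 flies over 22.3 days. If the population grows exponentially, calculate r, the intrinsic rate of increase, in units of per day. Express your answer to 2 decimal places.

From N(t) = N₀·e^(rt): e^(r·22.3) = 4220/248 = 17.016.
r·22.3 = ln(17.016) = 2.8342, so r = 2.8342/22.3 = 0.12709.

0.13 per day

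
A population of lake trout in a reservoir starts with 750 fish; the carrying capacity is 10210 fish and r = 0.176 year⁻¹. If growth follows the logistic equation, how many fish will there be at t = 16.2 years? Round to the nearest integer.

5906 fish

A = (K − N₀)/N₀ = (10210 − 750)/750 = 12.613.
N(t) = K/(1 + A·e^(−rt)) = 10210/(1 + 12.613×e^(−0.176×16.2)).
e^(−2.851) = 0.057775; denominator = 1 + 12.613×0.057775 = 1.7287.
N = 10210/1.7287 = 5906.05.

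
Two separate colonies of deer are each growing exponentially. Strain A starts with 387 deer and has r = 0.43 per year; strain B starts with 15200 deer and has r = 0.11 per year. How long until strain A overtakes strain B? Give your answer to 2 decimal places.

Set 387·e^(0.43t) = 15200·e^(0.11t).
e^((0.43 − 0.11)t) = 15200/387 → e^(0.32·t) = 39.276.
0.32·t = ln(39.276) = 3.6706, so t = 3.6706/0.32 = 11.471.

11.47 years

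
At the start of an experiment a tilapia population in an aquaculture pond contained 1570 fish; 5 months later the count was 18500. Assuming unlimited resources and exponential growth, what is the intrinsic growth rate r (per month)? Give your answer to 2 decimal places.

0.49 per month

From N(t) = N₀·e^(rt): e^(r·5) = 18500/1570 = 11.783.
r·5 = ln(11.783) = 2.4667, so r = 2.4667/5 = 0.49334.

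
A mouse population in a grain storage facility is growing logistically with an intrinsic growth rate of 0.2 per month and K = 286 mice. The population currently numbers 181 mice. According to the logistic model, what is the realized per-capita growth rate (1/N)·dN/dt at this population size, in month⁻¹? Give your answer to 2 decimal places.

(1/N)·dN/dt = r(1 − N/K) = 0.2 × (1 − 181/286).
= 0.2 × 0.36713 = 0.073427.

0.07 per month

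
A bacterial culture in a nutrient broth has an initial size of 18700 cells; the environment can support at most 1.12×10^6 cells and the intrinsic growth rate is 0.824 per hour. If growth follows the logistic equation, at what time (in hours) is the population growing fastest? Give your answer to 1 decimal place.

Logistic growth is fastest at N = K/2 = 560000.
A = (K − N₀)/N₀ = 58.893. Set K/(1 + A·e^(−rt)) = K/2 → A·e^(−rt) = 1.
e^(−0.824t) = 1/58.893 = 0.0169799, so t = ln(58.893)/0.824 = 4.0757/0.824 = 4.9463.

4.9 hours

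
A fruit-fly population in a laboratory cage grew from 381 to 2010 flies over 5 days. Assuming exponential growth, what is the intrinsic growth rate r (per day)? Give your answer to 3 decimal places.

0.333 per day

From N(t) = N₀·e^(rt): e^(r·5) = 2010/381 = 5.2756.
r·5 = ln(5.2756) = 1.6631, so r = 1.6631/5 = 0.33262.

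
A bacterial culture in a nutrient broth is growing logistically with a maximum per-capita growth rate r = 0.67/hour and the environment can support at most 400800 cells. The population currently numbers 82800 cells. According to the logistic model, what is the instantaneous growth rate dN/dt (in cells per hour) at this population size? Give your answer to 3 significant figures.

dN/dt = rN(1 − N/K) = 0.67 × 82800 × (1 − 82800/400800).
1 − 82800/400800 = 0.79341; dN/dt = 0.67 × 82800 × 0.79341 = 44015.

44000 cells per hour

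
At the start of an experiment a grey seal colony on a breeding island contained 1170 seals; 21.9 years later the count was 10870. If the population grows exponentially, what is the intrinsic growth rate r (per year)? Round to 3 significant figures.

0.102 per year

From N(t) = N₀·e^(rt): e^(r·21.9) = 10870/1170 = 9.2906.
r·21.9 = ln(9.2906) = 2.229, so r = 2.229/21.9 = 0.10178.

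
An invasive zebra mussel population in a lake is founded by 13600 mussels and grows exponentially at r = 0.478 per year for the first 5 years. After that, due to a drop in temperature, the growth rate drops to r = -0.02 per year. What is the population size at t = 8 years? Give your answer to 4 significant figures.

Phase 1: N(5) = 13600·e^(0.478×5) = 13600·e^2.39 = 148424.
Phase 2 runs for 8 − 5 = 3 years at r = -0.02.
N(8) = 148424·e^(-0.02×3) = 148424·e^-0.06 = 139780.

139800 mussels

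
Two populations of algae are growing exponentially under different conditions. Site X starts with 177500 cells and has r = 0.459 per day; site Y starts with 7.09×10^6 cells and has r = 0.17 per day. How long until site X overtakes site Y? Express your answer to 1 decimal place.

Set 177500·e^(0.459t) = 7.09×10^6·e^(0.17t).
e^((0.459 − 0.17)t) = 7.09×10^6/177500 → e^(0.289·t) = 39.944.
0.289·t = ln(39.944) = 3.6875, so t = 3.6875/0.289 = 12.759.

12.8 days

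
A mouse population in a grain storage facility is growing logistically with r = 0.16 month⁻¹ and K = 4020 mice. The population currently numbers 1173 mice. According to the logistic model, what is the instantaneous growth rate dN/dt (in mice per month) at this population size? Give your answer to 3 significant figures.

133 mice per month

dN/dt = rN(1 − N/K) = 0.16 × 1173 × (1 − 1173/4020).
1 − 1173/4020 = 0.70821; dN/dt = 0.16 × 1173 × 0.70821 = 132.92.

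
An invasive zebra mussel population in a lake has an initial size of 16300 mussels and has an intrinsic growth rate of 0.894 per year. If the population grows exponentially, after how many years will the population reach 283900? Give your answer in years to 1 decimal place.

3.2 years

Set N₀·e^(rt) = 283900: e^(0.894·t) = 283900/16300 = 17.417.
0.894·t = ln(17.417) = 2.8575, so t = 2.8575/0.894 = 3.1963.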